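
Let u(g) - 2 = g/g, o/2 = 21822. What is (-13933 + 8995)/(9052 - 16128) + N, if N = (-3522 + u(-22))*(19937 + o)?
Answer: -791597562513/3538 ≈ -2.2374e+8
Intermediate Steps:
o = 43644 (o = 2*21822 = 43644)
u(g) = 3 (u(g) = 2 + g/g = 2 + 1 = 3)
N = -223741539 (N = (-3522 + 3)*(19937 + 43644) = -3519*63581 = -223741539)
(-13933 + 8995)/(9052 - 16128) + N = (-13933 + 8995)/(9052 - 16128) - 223741539 = -4938/(-7076) - 223741539 = -4938*(-1/7076) - 223741539 = 2469/3538 - 223741539 = -791597562513/3538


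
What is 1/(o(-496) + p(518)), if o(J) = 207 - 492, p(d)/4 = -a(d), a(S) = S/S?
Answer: -1/289 ≈ -0.0034602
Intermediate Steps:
a(S) = 1
p(d) = -4 (p(d) = 4*(-1*1) = 4*(-1) = -4)
o(J) = -285
1/(o(-496) + p(518)) = 1/(-285 - 4) = 1/(-289) = -1/289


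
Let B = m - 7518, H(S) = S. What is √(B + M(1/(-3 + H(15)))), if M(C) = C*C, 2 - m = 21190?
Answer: I*√4133663/12 ≈ 169.43*I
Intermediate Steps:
m = -21188 (m = 2 - 1*21190 = 2 - 21190 = -21188)
M(C) = C²
B = -28706 (B = -21188 - 7518 = -28706)
√(B + M(1/(-3 + H(15)))) = √(-28706 + (1/(-3 + 15))²) = √(-28706 + (1/12)²) = √(-28706 + 1/144) = √(-4133663/144) = I*√4133663/12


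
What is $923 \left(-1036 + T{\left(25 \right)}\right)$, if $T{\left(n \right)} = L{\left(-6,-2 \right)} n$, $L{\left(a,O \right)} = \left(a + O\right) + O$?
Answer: $-1186978$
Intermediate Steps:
$L{\left(a,O \right)} = a + 2 O$ ($L{\left(a,O \right)} = \left(O + a\right) + O = a + 2 O$)
$T{\left(n \right)} = - 10 n$ ($T{\left(n \right)} = \left(-6 + 2 \left(-2\right)\right) n = \left(-6 - 4\right) n = - 10 n$)
$923 \left(-1036 + T{\left(25 \right)}\right) = 923 \left(-1036 - 250\right) = 923 \left(-1286\right) = -1186978$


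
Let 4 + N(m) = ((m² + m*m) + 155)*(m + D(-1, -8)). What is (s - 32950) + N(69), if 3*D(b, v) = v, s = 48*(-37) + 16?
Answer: 1821581/3 ≈ 6.0719e+5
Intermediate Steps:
s = -1760 (s = -1776 + 16 = -1760)
D(b, v) = v/3
N(m) = -4 + (155 + 2*m²)*(-8/3 + m) (N(m) = -4 + ((m² + m*m) + 155)*(m + (⅓)*(-8)) = -4 + ((m² + m²) + 155)*(m - 8/3) = -4 + (2*m² + 155)*(-8/3 + m) = -4 + (155 + 2*m²)*(-8/3 + m))
(s - 32950) + N(69) = (-1760 - 32950) + (-1252/3 + 2*69³ + 155*69 - 16/3*69²) = -34710 + (-1252/3 + 2*328509 + 10695 - 16/3*4761) = -34710 + (-1252/3 + 657018 + 10695 - 25392) = -34710 + 1925711/3 = 1821581/3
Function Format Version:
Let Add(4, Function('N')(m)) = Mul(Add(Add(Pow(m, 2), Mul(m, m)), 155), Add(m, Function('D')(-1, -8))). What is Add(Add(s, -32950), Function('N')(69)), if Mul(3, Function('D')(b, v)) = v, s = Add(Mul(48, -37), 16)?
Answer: Rational(1821581, 3) ≈ 6.0719e+5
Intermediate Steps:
s = -1760 (s = Add(-1776, 16) = -1760)
Function('D')(b, v) = Mul(Rational(1, 3), v)
Function('N')(m) = Add(-4, Mul(Add(155, Mul(2, Pow(m, 2))), Add(Rational(-8, 3), m))) (Function('N')(m) = Add(-4, Mul(Add(Add(Pow(m, 2), Mul(m, m)), 155), Add(m, Mul(Rational(1, 3), -8)))) = Add(-4, Mul(Add(Add(Pow(m, 2), Pow(m, 2)), 155), Add(m, Rational(-8, 3)))) = Add(-4, Mul(Add(Mul(2, Pow(m, 2)), 155), Add(Rational(-8, 3), m))) = Add(-4, Mul(Add(155, Mul(2, Pow(m, 2))), Add(Rational(-8, 3), m))))
Add(Add(s, -32950), Function('N')(69)) = Add(Add(-1760, -32950), Add(Rational(-1252, 3), Mul(2, Pow(69, 3)), Mul(155, 69), Mul(Rational(-16, 3), Pow(69, 2)))) = Add(-34710, Add(Rational(-1252, 3), Mul(2, 328509), 10695, Mul(Rational(-16, 3), 4761))) = Add(-34710, Add(Rational(-1252, 3), 657018, 10695, -25392)) = Add(-34710, Rational(1925711, 3)) = Rational(1821581, 3)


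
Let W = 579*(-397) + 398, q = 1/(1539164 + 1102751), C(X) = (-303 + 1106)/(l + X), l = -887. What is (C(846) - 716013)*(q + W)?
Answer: 17797210479120777264/108318515 ≈ 1.6430e+11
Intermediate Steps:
C(X) = 803/(-887 + X) (C(X) = (-303 + 1106)/(-887 + X) = 803/(-887 + X))
q = 1/2641915 ≈ 3.7851e-7
W = -229465 (W = -229863 + 398 = -229465)
(C(846) - 716013)*(q + W) = (803/(-887 + 846) - 716013)*(1/2641915 - 229465) = (803/(-41) - 716013)*(-606227025474/2641915) = (803*(-1/41) - 716013)*(-606227025474/2641915) = (-803/41 - 716013)*(-606227025474/2641915) = -29357336/41*(-606227025474/2641915) = 17797210479120777264/108318515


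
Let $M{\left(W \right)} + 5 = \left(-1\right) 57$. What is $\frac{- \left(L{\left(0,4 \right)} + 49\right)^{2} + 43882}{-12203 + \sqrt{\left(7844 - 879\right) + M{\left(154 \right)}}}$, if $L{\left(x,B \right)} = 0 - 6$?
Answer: $- \frac{512928699}{148906306} - \frac{126099 \sqrt{767}}{148906306} \approx -3.4681$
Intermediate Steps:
$L{\left(x,B \right)} = -6$ ($L{\left(x,B \right)} = 0 - 6 = -6$)
$M{\left(W \right)} = -62$ ($M{\left(W \right)} = -5 - 57 = -62$)
$\frac{- \left(L{\left(0,4 \right)} + 49\right)^{2} + 43882}{-12203 + \sqrt{\left(7844 - 879\right) + M{\left(154 \right)}}} = \frac{- \left(-6 + 49\right)^{2} + 43882}{-12203 + \sqrt{\left(7844 - 879\right) - 62}} = \frac{- 43^{2} + 43882}{-12203 + \sqrt{\left(7844 - 879\right) - 62}} = \frac{\left(-1\right) 1849 + 43882}{-12203 + \sqrt{6965 - 62}} = \frac{-1849 + 43882}{-12203 + \sqrt{6903}} = \frac{42033}{-12203 + 3 \sqrt{767}}$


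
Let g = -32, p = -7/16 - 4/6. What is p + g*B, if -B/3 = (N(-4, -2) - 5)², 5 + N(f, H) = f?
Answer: 903115/48 ≈ 18815.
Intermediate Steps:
p = -53/48 (p = -7*1/16 - 4*⅙ = -7/16 - ⅔ = -53/48 ≈ -1.1042)
N(f, H) = -5 + f
B = -588 (B = -3*((-5 - 4) - 5)² = -3*(-9 - 5)² = -3*(-14)² = -3*196 = -588)
p + g*B = -53/48 - 32*(-588) = -53/48 + 18816 = 903115/48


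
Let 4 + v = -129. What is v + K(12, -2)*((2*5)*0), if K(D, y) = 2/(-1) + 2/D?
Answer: -133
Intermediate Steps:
v = -133 (v = -4 - 129 = -133)
K(D, y) = -2 + 2/D (K(D, y) = 2*(-1) + 2/D = -2 + 2/D)
v + K(12, -2)*((2*5)*0) = -133 + (-2 + 2/12)*((2*5)*0) = -133 + (-2 + 2*(1/12))*(10*0) = -133 + (-2 + 1/6)*0 = -133 - 11/6*0 = -133 + 0 = -133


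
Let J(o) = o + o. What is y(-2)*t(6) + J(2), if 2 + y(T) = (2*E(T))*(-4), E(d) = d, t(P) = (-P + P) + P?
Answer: 88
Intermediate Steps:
J(o) = 2*o
t(P) = P (t(P) = 0 + P = P)
y(T) = -2 - 8*T (y(T) = -2 + (2*T)*(-4) = -2 - 8*T)
y(-2)*t(6) + J(2) = (-2 - 8*(-2))*6 + 2*2 = (-2 + 16)*6 + 4 = 14*6 + 4 = 84 + 4 = 88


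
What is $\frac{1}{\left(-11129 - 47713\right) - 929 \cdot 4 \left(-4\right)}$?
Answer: $- \frac{1}{43978} \approx -2.2739 \cdot 10^{-5}$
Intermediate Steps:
$\frac{1}{\left(-11129 - 47713\right) - 929 \cdot 4 \left(-4\right)} = \frac{1}{\left(-11129 - 47713\right) - -14864} = \frac{1}{-58842 + 14864} = \frac{1}{-43978} = - \frac{1}{43978}$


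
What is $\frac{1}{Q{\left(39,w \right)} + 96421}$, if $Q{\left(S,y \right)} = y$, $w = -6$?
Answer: $\frac{1}{96415} \approx 1.0372 \cdot 10^{-5}$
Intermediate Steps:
$\frac{1}{Q{\left(39,w \right)} + 96421} = \frac{1}{-6 + 96421} = \frac{1}{96415}$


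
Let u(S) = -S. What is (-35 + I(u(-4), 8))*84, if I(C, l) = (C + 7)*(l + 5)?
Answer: 9072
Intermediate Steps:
I(C, l) = (5 + l)*(7 + C) (I(C, l) = (7 + C)*(5 + l) = (5 + l)*(7 + C))
(-35 + I(u(-4), 8))*84 = (-35 + (35 + 5*(-1*(-4)) + 7*8 - 1*(-4)*8))*84 = (-35 + (35 + 5*4 + 56 + 4*8))*84 = (-35 + (35 + 20 + 56 + 32))*84 = (-35 + 143)*84 = 108*84 = 9072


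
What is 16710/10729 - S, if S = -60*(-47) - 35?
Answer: -29863555/10729 ≈ -2783.4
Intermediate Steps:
S = 2785 (S = 2820 - 35 = 2785)
16710/10729 - S = 16710/10729 - 1*2785 = 16710*(1/10729) - 2785 = 16710/10729 - 2785 = -29863555/10729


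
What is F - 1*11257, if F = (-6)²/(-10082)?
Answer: -56746555/5041 ≈ -11257.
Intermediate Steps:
F = -18/5041 (F = 36*(-1/10082) = -18/5041 ≈ -0.0035707)
F - 1*11257 = -18/5041 - 1*11257 = -18/5041 - 11257 = -56746555/5041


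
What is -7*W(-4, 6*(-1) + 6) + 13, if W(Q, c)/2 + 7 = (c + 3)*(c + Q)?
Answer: 279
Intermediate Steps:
W(Q, c) = -14 + 2*(3 + c)*(Q + c) (W(Q, c) = -14 + 2*((c + 3)*(c + Q)) = -14 + 2*((3 + c)*(Q + c)) = -14 + 2*(3 + c)*(Q + c))
-7*W(-4, 6*(-1) + 6) + 13 = -7*(-14 + 2*(6*(-1) + 6)**2 + 6*(-4) + 6*(6*(-1) + 6) + 2*(-4)*(6*(-1) + 6)) + 13 = -7*(-14 + 2*(-6 + 6)**2 - 24 + 6*(-6 + 6) + 2*(-4)*(-6 + 6)) + 13 = -7*(-14 + 2*0**2 - 24 + 6*0 + 2*(-4)*0) + 13 = -7*(-14 + 2*0 - 24 + 0 + 0) + 13 = -7*(-14 + 0 - 24 + 0 + 0) + 13 = -7*(-38) + 13 = 266 + 13 = 279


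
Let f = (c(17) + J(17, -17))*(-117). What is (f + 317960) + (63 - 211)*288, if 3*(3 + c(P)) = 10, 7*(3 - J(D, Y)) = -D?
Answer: 1922633/7 ≈ 2.7466e+5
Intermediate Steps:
J(D, Y) = 3 + D/7 (J(D, Y) = 3 - (-1)*D/7 = 3 + D/7)
c(P) = 1/3 (c(P) = -3 + (1/3)*10 = -3 + 10/3 = 1/3)
f = -4719/7 (f = (1/3 + (3 + (1/7)*17))*(-117) = (1/3 + (3 + 17/7))*(-117) = (1/3 + 38/7)*(-117) = (121/21)*(-117) = -4719/7 ≈ -674.14)
(f + 317960) + (63 - 211)*288 = (-4719/7 + 317960) + (63 - 211)*288 = 2221001/7 - 148*288 = 2221001/7 - 42624 = 1922633/7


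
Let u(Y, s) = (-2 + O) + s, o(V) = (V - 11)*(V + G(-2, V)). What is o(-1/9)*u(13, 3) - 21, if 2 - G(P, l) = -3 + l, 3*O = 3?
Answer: -1189/9 ≈ -132.11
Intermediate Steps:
O = 1 (O = (⅓)*3 = 1)
G(P, l) = 5 - l (G(P, l) = 2 - (-3 + l) = 2 + (3 - l) = 5 - l)
o(V) = -55 + 5*V (o(V) = (V - 11)*(V + (5 - V)) = (-11 + V)*5 = -55 + 5*V)
u(Y, s) = -1 + s (u(Y, s) = (-2 + 1) + s = -1 + s)
o(-1/9)*u(13, 3) - 21 = (-55 + 5*(-1/9))*(-1 + 3) - 21 = (-55 + 5*(-1*⅑))*2 - 21 = (-55 + 5*(-⅑))*2 - 21 = (-55 - 5/9)*2 - 21 = -500/9*2 - 21 = -1000/9 - 21 = -1189/9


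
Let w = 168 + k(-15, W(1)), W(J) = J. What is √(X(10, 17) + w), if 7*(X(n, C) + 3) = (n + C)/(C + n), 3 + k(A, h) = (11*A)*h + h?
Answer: I*√91/7 ≈ 1.3628*I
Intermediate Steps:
k(A, h) = -3 + h + 11*A*h (k(A, h) = -3 + ((11*A)*h + h) = -3 + (11*A*h + h) = -3 + (h + 11*A*h) = -3 + h + 11*A*h)
X(n, C) = -20/7 (X(n, C) = -3 + ((n + C)/(C + n))/7 = -3 + ((C + n)/(C + n))/7 = -3 + (⅐)*1 = -3 + ⅐ = -20/7)
w = 1 (w = 168 + (-3 + 1 + 11*(-15)*1) = 168 + (-3 + 1 - 165) = 168 - 167 = 1)
√(X(10, 17) + w) = √(-20/7 + 1) = √(-13/7) = I*√91/7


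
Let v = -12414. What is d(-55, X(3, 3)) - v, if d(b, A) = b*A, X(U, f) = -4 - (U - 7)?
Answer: 12414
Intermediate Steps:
X(U, f) = 3 - U (X(U, f) = -4 - (-7 + U) = -4 + (7 - U) = 3 - U)
d(b, A) = A*b
d(-55, X(3, 3)) - v = (3 - 1*3)*(-55) - 1*(-12414) = (3 - 3)*(-55) + 12414 = 0*(-55) + 12414 = 0 + 12414 = 12414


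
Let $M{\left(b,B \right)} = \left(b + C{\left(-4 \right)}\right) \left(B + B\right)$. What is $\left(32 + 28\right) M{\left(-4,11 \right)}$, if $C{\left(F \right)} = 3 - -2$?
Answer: $1320$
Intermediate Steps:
$C{\left(F \right)} = 5$ ($C{\left(F \right)} = 3 + 2 = 5$)
$M{\left(b,B \right)} = 2 B \left(5 + b\right)$ ($M{\left(b,B \right)} = \left(b + 5\right) \left(B + B\right) = \left(5 + b\right) 2 B = 2 B \left(5 + b\right)$)
$\left(32 + 28\right) M{\left(-4,11 \right)} = \left(32 + 28\right) 2 \cdot 11 \left(5 - 4\right) = 60 \cdot 2 \cdot 11 \cdot 1 = 60 \cdot 22 = 1320$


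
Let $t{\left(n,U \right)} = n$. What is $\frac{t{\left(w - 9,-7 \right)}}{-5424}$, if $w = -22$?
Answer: $\frac{31}{5424} \approx 0.0057153$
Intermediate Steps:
$\frac{t{\left(w - 9,-7 \right)}}{-5424} = \frac{-22 - 9}{-5424} = \left(-31\right) \left(- \frac{1}{5424}\right) = \frac{31}{5424}$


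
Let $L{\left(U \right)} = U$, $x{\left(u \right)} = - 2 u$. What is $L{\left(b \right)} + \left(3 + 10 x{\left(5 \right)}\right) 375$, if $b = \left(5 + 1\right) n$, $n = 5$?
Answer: $-36345$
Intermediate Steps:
$b = 30$ ($b = \left(5 + 1\right) 5 = 6 \cdot 5 = 30$)
$L{\left(b \right)} + \left(3 + 10 x{\left(5 \right)}\right) 375 = 30 + \left(3 + 10 \left(\left(-2\right) 5\right)\right) 375 = 30 + \left(3 + 10 \left(-10\right)\right) 375 = 30 + \left(3 - 100\right) 375 = 30 - 36375 = -36345$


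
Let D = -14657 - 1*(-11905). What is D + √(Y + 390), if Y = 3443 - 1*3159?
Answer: -2752 + √674 ≈ -2726.0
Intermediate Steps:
Y = 284 (Y = 3443 - 3159 = 284)
D = -2752 (D = -14657 + 11905 = -2752)
D + √(Y + 390) = -2752 + √(284 + 390) = -2752 + √674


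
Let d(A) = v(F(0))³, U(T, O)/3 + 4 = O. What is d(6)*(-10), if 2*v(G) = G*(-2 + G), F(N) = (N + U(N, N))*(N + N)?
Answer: 0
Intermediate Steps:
U(T, O) = -12 + 3*O
F(N) = 2*N*(-12 + 4*N) (F(N) = (N + (-12 + 3*N))*(N + N) = (-12 + 4*N)*(2*N) = 2*N*(-12 + 4*N))
v(G) = G*(-2 + G)/2 (v(G) = (G*(-2 + G))/2 = G*(-2 + G)/2)
d(A) = 0 (d(A) = ((8*0*(-3 + 0))*(-2 + 8*0*(-3 + 0))/2)³ = ((8*0*(-3))*(-2 + 8*0*(-3))/2)³ = ((½)*0*(-2 + 0))³ = ((½)*0*(-2))³ = 0³ = 0)
d(6)*(-10) = 0*(-10) = 0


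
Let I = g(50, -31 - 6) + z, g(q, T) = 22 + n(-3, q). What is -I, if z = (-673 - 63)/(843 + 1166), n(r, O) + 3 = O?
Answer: -137885/2009 ≈ -68.634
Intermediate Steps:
n(r, O) = -3 + O
z = -736/2009 ≈ -0.36635
g(q, T) = 19 + q (g(q, T) = 22 + (-3 + q) = 19 + q)
I = 137885/2009 (I = (19 + 50) - 736/2009 = 69 - 736/2009 = 137885/2009 ≈ 68.634)
-I = -1*137885/2009 = -137885/2009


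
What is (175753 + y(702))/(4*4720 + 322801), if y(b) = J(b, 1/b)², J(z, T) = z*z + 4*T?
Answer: 29920097594275789/42095440881 ≈ 7.1077e+5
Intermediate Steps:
J(z, T) = z² + 4*T
y(b) = (b² + 4/b)²
(175753 + y(702))/(4*4720 + 322801) = (175753 + (4 + 702³)²/702²)/(4*4720 + 322801) = (175753 + (4 + 345948408)²/492804)/(18880 + 322801) = (175753 + (1/492804)*345948412²)/341681 = (175753 + (1/492804)*119680303765321744)*(1/341681) = (175753 + 29920075941330436/123201)*(1/341681) = (29920097594275789/123201)*(1/341681) = 29920097594275789/42095440881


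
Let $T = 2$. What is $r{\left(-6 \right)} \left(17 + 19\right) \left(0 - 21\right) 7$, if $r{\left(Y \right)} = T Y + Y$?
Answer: $95256$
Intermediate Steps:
$r{\left(Y \right)} = 3 Y$ ($r{\left(Y \right)} = 2 Y + Y = 3 Y$)
$r{\left(-6 \right)} \left(17 + 19\right) \left(0 - 21\right) 7 = 3 \left(-6\right) \left(17 + 19\right) \left(0 - 21\right) 7 = - 18 \cdot 36 \left(-21\right) 7 = \left(-18\right) \left(-756\right) 7 = 13608 \cdot 7 = 95256$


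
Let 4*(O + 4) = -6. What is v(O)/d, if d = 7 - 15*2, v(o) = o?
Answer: 11/46 ≈ 0.23913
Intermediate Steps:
O = -11/2 (O = -4 + (¼)*(-6) = -4 - 3/2 = -11/2 ≈ -5.5000)
d = -23 (d = 7 - 30 = -23)
v(O)/d = -11/2/(-23) = -11/2*(-1/23) = 11/46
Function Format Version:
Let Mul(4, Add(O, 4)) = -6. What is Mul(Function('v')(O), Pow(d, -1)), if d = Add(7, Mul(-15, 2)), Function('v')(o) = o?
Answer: Rational(11, 46) ≈ 0.23913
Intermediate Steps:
O = Rational(-11, 2) (O = Add(-4, Mul(Rational(1, 4), -6)) = Add(-4, Rational(-3, 2)) = Rational(-11, 2) ≈ -5.5000)
d = -23 (d = Add(7, -30) = -23)
Mul(Function('v')(O), Pow(d, -1)) = Mul(Rational(-11, 2), Pow(-23, -1)) = Mul(Rational(-11, 2), Rational(-1, 23)) = Rational(11, 46)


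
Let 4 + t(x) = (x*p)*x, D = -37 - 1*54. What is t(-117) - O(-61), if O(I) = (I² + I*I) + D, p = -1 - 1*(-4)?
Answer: 33712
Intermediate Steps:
p = 3 (p = -1 + 4 = 3)
D = -91 (D = -37 - 54 = -91)
t(x) = -4 + 3*x² (t(x) = -4 + (x*3)*x = -4 + (3*x)*x = -4 + 3*x²)
O(I) = -91 + 2*I² (O(I) = (I² + I*I) - 91 = (I² + I²) - 91 = 2*I² - 91 = -91 + 2*I²)
t(-117) - O(-61) = (-4 + 3*(-117)²) - (-91 + 2*(-61)²) = (-4 + 3*13689) - (-91 + 2*3721) = (-4 + 41067) - (-91 + 7442) = 41063 - 1*7351 = 41063 - 7351 = 33712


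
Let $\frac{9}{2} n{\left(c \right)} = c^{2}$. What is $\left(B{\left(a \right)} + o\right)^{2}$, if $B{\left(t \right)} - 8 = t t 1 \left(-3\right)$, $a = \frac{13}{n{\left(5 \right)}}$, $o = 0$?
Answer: $\frac{443818489}{6250000} \approx 71.011$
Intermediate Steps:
$n{\left(c \right)} = \frac{2 c^{2}}{9}$
$a = \frac{117}{50}$ ($a = \frac{13}{\frac{2}{9} \cdot 5^{2}} = \frac{13}{\frac{2}{9} \cdot 25} = \frac{13}{\frac{50}{9}} = 13 \cdot \frac{9}{50} = \frac{117}{50} \approx 2.34$)
$B{\left(t \right)} = 8 - 3 t^{2}$ ($B{\left(t \right)} = 8 + t t 1 \left(-3\right) = 8 + t^{2} \left(-3\right) = 8 - 3 t^{2}$)
$\left(B{\left(a \right)} + o\right)^{2} = \left(\left(8 - 3 \left(\frac{117}{50}\right)^{2}\right) + 0\right)^{2} = \left(\left(8 - \frac{41067}{2500}\right) + 0\right)^{2} = \left(- \frac{21067}{2500} + 0\right)^{2} = \left(- \frac{21067}{2500}\right)^{2} = \frac{443818489}{6250000}$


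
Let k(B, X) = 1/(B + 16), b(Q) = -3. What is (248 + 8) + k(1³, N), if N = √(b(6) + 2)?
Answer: 4353/17 ≈ 256.06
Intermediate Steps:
N = I (N = √(-3 + 2) = √(-1) = I ≈ 1.0*I)
k(B, X) = 1/(16 + B)
(248 + 8) + k(1³, N) = (248 + 8) + 1/(16 + 1³) = 256 + 1/(16 + 1) = 256 + 1/17 = 4353/17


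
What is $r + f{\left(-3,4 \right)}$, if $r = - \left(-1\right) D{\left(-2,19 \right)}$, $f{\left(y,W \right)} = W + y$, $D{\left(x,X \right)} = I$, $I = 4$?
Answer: $5$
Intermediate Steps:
$D{\left(x,X \right)} = 4$
$r = 4$ ($r = - \left(-1\right) 4 = \left(-1\right) \left(-4\right) = 4$)
$r + f{\left(-3,4 \right)} = 4 + \left(4 - 3\right) = 4 + 1 = 5$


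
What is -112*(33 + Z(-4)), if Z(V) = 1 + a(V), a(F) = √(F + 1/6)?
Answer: -3808 - 56*I*√138/3 ≈ -3808.0 - 219.28*I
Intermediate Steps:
a(F) = √(⅙ + F) (a(F) = √(F + ⅙) = √(⅙ + F))
Z(V) = 1 + √(6 + 36*V)/6
-112*(33 + Z(-4)) = -112*(33 + (1 + √(6 + 36*(-4))/6)) = -112*(33 + (1 + √(6 - 144)/6)) = -112*(33 + (1 + √(-138)/6)) = -112*(33 + (1 + (I*√138)/6)) = -112*(33 + (1 + I*√138/6)) = -112*(34 + I*√138/6) = -3808 - 56*I*√138/3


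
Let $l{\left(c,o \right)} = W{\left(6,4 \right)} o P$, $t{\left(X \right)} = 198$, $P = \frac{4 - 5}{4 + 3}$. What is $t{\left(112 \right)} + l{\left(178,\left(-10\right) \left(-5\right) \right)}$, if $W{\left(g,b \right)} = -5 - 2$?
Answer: $248$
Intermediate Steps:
$W{\left(g,b \right)} = -7$ ($W{\left(g,b \right)} = -5 - 2 = -7$)
$P = - \frac{1}{7} \approx -0.14286$
$l{\left(c,o \right)} = o$ ($l{\left(c,o \right)} = - 7 o \left(- \frac{1}{7}\right) = o$)
$t{\left(112 \right)} + l{\left(178,\left(-10\right) \left(-5\right) \right)} = 198 - -50 = 198 + 50 = 248$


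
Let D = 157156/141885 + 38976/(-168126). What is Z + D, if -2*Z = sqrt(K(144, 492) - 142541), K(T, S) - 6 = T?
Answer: 497426188/567965655 - I*sqrt(142391)/2 ≈ 0.8758 - 188.67*I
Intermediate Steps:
K(T, S) = 6 + T
D = 497426188/567965655 (D = 157156*(1/141885) + 38976*(-1/168126) = 157156/141885 - 928/4003 = 497426188/567965655 ≈ 0.87580)
Z = -I*sqrt(142391)/2 (Z = -sqrt((6 + 144) - 142541)/2 = -sqrt(150 - 142541)/2 = -I*sqrt(142391)/2 ≈ -188.67*I)
Z + D = -I*sqrt(142391)/2 + 497426188/567965655 = 497426188/567965655 - I*sqrt(142391)/2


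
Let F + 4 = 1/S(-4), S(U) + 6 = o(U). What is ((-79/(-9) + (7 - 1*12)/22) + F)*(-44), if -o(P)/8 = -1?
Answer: -2000/9 ≈ -222.22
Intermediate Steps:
o(P) = 8 (o(P) = -8*(-1) = 8)
S(U) = 2 (S(U) = -6 + 8 = 2)
F = -7/2 (F = -4 + 1/2 = -7/2 ≈ -3.5000)
((-79/(-9) + (7 - 1*12)/22) + F)*(-44) = ((-79/(-9) + (7 - 1*12)/22) - 7/2)*(-44) = ((-79*(-1/9) + (7 - 12)*(1/22)) - 7/2)*(-44) = ((79/9 - 5*1/22) - 7/2)*(-44) = ((79/9 - 5/22) - 7/2)*(-44) = (1693/198 - 7/2)*(-44) = (500/99)*(-44) = -2000/9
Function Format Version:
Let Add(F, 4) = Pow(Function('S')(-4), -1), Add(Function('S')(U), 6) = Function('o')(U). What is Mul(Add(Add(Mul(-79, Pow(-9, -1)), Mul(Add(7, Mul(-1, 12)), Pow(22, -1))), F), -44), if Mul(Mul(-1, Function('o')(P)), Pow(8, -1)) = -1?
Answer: Rational(-2000, 9) ≈ -222.22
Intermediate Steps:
Function('o')(P) = 8 (Function('o')(P) = Mul(-8, -1) = 8)
Function('S')(U) = 2 (Function('S')(U) = Add(-6, 8) = 2)
F = Rational(-7, 2) (F = Add(-4, Pow(2, -1)) = Add(-4, Rational(1, 2)) = Rational(-7, 2) ≈ -3.5000)
Mul(Add(Add(Mul(-79, Pow(-9, -1)), Mul(Add(7, Mul(-1, 12)), Pow(22, -1))), F), -44) = Mul(Add(Add(Mul(-79, Pow(-9, -1)), Mul(Add(7, Mul(-1, 12)), Pow(22, -1))), Rational(-7, 2)), -44) = Mul(Add(Add(Mul(-79, Rational(-1, 9)), Mul(Add(7, -12), Rational(1, 22))), Rational(-7, 2)), -44) = Mul(Add(Add(Rational(79, 9), Mul(-5, Rational(1, 22))), Rational(-7, 2)), -44) = Mul(Add(Add(Rational(79, 9), Rational(-5, 22)), Rational(-7, 2)), -44) = Mul(Add(Rational(1693, 198), Rational(-7, 2)), -44) = Mul(Rational(500, 99), -44) = Rational(-2000, 9)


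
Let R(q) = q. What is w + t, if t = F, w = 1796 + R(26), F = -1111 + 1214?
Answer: 1925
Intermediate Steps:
F = 103
w = 1822 (w = 1796 + 26 = 1822)
t = 103
w + t = 1822 + 103 = 1925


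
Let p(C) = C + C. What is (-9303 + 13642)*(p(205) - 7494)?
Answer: -30737476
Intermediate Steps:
p(C) = 2*C
(-9303 + 13642)*(p(205) - 7494) = (-9303 + 13642)*(2*205 - 7494) = 4339*(410 - 7494) = 4339*(-7084) = -30737476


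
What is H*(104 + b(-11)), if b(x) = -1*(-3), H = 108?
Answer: 11556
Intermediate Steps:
b(x) = 3
H*(104 + b(-11)) = 108*(104 + 3) = 108*107 = 11556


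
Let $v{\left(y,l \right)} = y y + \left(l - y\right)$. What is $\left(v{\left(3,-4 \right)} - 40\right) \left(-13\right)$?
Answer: $494$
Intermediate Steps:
$v{\left(y,l \right)} = l + y^{2} - y$ ($v{\left(y,l \right)} = y^{2} + \left(l - y\right) = l + y^{2} - y$)
$\left(v{\left(3,-4 \right)} - 40\right) \left(-13\right) = \left(\left(-4 + 3^{2} - 3\right) - 40\right) \left(-13\right) = \left(\left(-4 + 9 - 3\right) - 40\right) \left(-13\right) = \left(2 - 40\right) \left(-13\right) = \left(-38\right) \left(-13\right) = 494$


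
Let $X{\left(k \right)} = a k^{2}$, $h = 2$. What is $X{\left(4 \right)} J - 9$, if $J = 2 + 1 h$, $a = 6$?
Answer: $375$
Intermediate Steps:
$J = 4$ ($J = 2 + 1 \cdot 2 = 2 + 2 = 4$)
$X{\left(k \right)} = 6 k^{2}$
$X{\left(4 \right)} J - 9 = 6 \cdot 4^{2} \cdot 4 - 9 = 6 \cdot 16 \cdot 4 - 9 = 96 \cdot 4 - 9 = 384 - 9 = 375$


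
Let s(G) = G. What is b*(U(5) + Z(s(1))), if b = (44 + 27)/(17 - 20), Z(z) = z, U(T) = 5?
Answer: -142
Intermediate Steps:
b = -71/3 (b = 71/(-3) = 71*(-1/3) = -71/3 ≈ -23.667)
b*(U(5) + Z(s(1))) = -71*(5 + 1)/3 = -71/3*6 = -142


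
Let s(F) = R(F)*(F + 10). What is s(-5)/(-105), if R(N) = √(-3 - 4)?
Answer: -I*√7/21 ≈ -0.12599*I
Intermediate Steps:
R(N) = I*√7 (R(N) = √(-7) = I*√7)
s(F) = I*√7*(10 + F) (s(F) = (I*√7)*(F + 10) = (I*√7)*(10 + F) = I*√7*(10 + F))
s(-5)/(-105) = (I*√7*(10 - 5))/(-105) = (I*√7*5)*(-1/105) = (5*I*√7)*(-1/105) = -I*√7/21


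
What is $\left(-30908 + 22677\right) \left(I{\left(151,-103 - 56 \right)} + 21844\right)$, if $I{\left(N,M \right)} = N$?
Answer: $-181040845$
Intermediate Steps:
$\left(-30908 + 22677\right) \left(I{\left(151,-103 - 56 \right)} + 21844\right) = \left(-30908 + 22677\right) \left(151 + 21844\right) = \left(-8231\right) 21995 = -181040845$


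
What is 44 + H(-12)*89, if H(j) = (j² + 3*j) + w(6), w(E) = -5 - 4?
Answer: 8855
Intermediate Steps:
w(E) = -9
H(j) = -9 + j² + 3*j (H(j) = (j² + 3*j) - 9 = -9 + j² + 3*j)
44 + H(-12)*89 = 44 + (-9 + (-12)² + 3*(-12))*89 = 44 + (-9 + 144 - 36)*89 = 44 + 99*89 = 44 + 8811 = 8855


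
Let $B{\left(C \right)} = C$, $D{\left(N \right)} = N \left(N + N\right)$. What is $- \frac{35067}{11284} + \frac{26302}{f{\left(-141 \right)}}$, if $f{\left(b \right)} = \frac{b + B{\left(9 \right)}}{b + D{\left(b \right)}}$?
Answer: $- \frac{979932605731}{124124} \approx -7.8948 \cdot 10^{6}$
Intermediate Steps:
$D{\left(N \right)} = 2 N^{2}$ ($D{\left(N \right)} = N 2 N = 2 N^{2}$)
$f{\left(b \right)} = \frac{9 + b}{b + 2 b^{2}}$ ($f{\left(b \right)} = \frac{b + 9}{b + 2 b^{2}} = \frac{9 + b}{b + 2 b^{2}}$)
$- \frac{35067}{11284} + \frac{26302}{f{\left(-141 \right)}} = - \frac{35067}{11284} + \frac{26302}{\frac{1}{-141} \frac{1}{1 + 2 \left(-141\right)} \left(9 - 141\right)} = \left(-35067\right) \frac{1}{11284} + \frac{26302}{\left(- \frac{1}{141}\right) \frac{1}{1 - 282} \left(-132\right)} = - \frac{35067}{11284} + \frac{26302}{\left(- \frac{1}{141}\right) \frac{1}{-281} \left(-132\right)} = - \frac{35067}{11284} + \frac{26302}{\left(- \frac{1}{141}\right) \left(- \frac{1}{281}\right) \left(-132\right)} = - \frac{35067}{11284} + \frac{26302}{- \frac{44}{13207}} = - \frac{35067}{11284} + 26302 \left(- \frac{13207}{44}\right) = - \frac{35067}{11284} - \frac{173685257}{22} = - \frac{979932605731}{124124}$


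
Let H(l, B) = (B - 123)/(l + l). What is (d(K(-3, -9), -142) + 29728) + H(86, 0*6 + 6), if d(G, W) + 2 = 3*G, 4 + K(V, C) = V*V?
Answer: 5115335/172 ≈ 29740.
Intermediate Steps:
K(V, C) = -4 + V² (K(V, C) = -4 + V*V = -4 + V²)
H(l, B) = (-123 + B)/(2*l) (H(l, B) = (-123 + B)/((2*l)) = (-123 + B)*(1/(2*l)) = (-123 + B)/(2*l))
d(G, W) = -2 + 3*G
(d(K(-3, -9), -142) + 29728) + H(86, 0*6 + 6) = ((-2 + 3*(-4 + (-3)²)) + 29728) + (½)*(-123 + (0*6 + 6))/86 = ((-2 + 3*(-4 + 9)) + 29728) + (½)*(1/86)*(-123 + (0 + 6)) = ((-2 + 3*5) + 29728) + (½)*(1/86)*(-123 + 6) = ((-2 + 15) + 29728) + (½)*(1/86)*(-117) = (13 + 29728) - 117/172 = 29741 - 117/172 = 5115335/172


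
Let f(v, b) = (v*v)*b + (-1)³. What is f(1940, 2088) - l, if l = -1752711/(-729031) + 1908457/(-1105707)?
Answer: 6334611851804021879173/806094679917 ≈ 7.8584e+9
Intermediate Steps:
f(v, b) = -1 + b*v² (f(v, b) = v²*b - 1 = b*v² - 1 = -1 + b*v²)
l = 546660506510/806094679917 (l = -1752711*(-1/729031) + 1908457*(-1/1105707) = 1752711/729031 - 1908457/1105707 = 546660506510/806094679917 ≈ 0.67816)
f(1940, 2088) - l = (-1 + 2088*1940²) - 1*546660506510/806094679917 = (-1 + 2088*3763600) - 546660506510/806094679917 = (-1 + 7858396800) - 546660506510/806094679917 = 7858396799 - 546660506510/806094679917 = 6334611851804021879173/806094679917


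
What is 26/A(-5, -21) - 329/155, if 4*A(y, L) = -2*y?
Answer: 1283/155 ≈ 8.2774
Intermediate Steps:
A(y, L) = -y/2 (A(y, L) = (-2*y)/4 = -y/2)
26/A(-5, -21) - 329/155 = 26/((-½*(-5))) - 329/155 = 26/(5/2) - 329*1/155 = 26*(⅖) - 329/155 = 52/5 - 329/155 = 1283/155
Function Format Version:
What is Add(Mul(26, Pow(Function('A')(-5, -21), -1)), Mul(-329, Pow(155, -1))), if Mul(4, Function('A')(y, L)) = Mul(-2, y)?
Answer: Rational(1283, 155) ≈ 8.2774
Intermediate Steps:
Function('A')(y, L) = Mul(Rational(-1, 2), y) (Function('A')(y, L) = Mul(Rational(1, 4), Mul(-2, y)) = Mul(Rational(-1, 2), y))
Add(Mul(26, Pow(Function('A')(-5, -21), -1)), Mul(-329, Pow(155, -1))) = Add(Mul(26, Pow(Mul(Rational(-1, 2), -5), -1)), Mul(-329, Pow(155, -1))) = Add(Mul(26, Pow(Rational(5, 2), -1)), Mul(-329, Rational(1, 155))) = Add(Mul(26, Rational(2, 5)), Rational(-329, 155)) = Add(Rational(52, 5), Rational(-329, 155)) = Rational(1283, 155)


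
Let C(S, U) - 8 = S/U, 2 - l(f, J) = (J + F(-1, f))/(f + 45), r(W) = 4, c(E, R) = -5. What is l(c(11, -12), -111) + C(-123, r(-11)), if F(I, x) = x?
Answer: -357/20 ≈ -17.850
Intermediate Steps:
l(f, J) = 2 - (J + f)/(45 + f) (l(f, J) = 2 - (J + f)/(f + 45) = 2 - (J + f)/(45 + f))
C(S, U) = 8 + S/U
l(c(11, -12), -111) + C(-123, r(-11)) = (90 - 5 - 1*(-111))/(45 - 5) + (8 - 123/4) = (90 - 5 + 111)/40 + (8 - 123*¼) = (1/40)*196 + (8 - 123/4) = 49/10 - 91/4 = -357/20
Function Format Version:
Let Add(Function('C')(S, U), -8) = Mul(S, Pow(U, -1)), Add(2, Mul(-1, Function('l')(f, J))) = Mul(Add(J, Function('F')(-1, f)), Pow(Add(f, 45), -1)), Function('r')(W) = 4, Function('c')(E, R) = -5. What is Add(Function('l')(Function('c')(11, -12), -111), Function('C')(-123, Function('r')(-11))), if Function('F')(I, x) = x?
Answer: Rational(-357, 20) ≈ -17.850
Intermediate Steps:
Function('l')(f, J) = Add(2, Mul(-1, Pow(Add(45, f), -1), Add(J, f))) (Function('l')(f, J) = Add(2, Mul(-1, Mul(Add(J, f), Pow(Add(f, 45), -1)))) = Add(2, Mul(-1, Mul(Add(J, f), Pow(Add(45, f), -1)))) = Add(2, Mul(-1, Mul(Pow(Add(45, f), -1), Add(J, f)))) = Add(2, Mul(-1, Pow(Add(45, f), -1), Add(J, f))))
Function('C')(S, U) = Add(8, Mul(S, Pow(U, -1)))
Add(Function('l')(Function('c')(11, -12), -111), Function('C')(-123, Function('r')(-11))) = Add(Mul(Pow(Add(45, -5), -1), Add(90, -5, Mul(-1, -111))), Add(8, Mul(-123, Pow(4, -1)))) = Add(Mul(Pow(40, -1), Add(90, -5, 111)), Add(8, Mul(-123, Rational(1, 4)))) = Add(Mul(Rational(1, 40), 196), Add(8, Rational(-123, 4))) = Add(Rational(49, 10), Rational(-91, 4)) = Rational(-357, 20)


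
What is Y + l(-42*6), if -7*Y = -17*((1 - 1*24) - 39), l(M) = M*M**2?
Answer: -112022110/7 ≈ -1.6003e+7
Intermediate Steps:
l(M) = M**3
Y = -1054/7 (Y = -(-17)*((1 - 1*24) - 39)/7 = -(-17)*((1 - 24) - 39)/7 = -(-17)*(-23 - 39)/7 = -(-17)*(-62)/7 = -1/7*1054 = -1054/7 ≈ -150.57)
Y + l(-42*6) = -1054/7 + (-42*6)**3 = -1054/7 + (-252)**3 = -1054/7 - 16003008 = -112022110/7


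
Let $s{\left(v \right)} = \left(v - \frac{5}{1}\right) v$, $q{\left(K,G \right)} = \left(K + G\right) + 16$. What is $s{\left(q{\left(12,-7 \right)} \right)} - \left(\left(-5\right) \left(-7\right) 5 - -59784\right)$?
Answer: $-59623$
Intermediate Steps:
$q{\left(K,G \right)} = 16 + G + K$ ($q{\left(K,G \right)} = \left(G + K\right) + 16 = 16 + G + K$)
$s{\left(v \right)} = v \left(-5 + v\right)$ ($s{\left(v \right)} = \left(v - 5\right) v = \left(-5 + v\right) v = v \left(-5 + v\right)$)
$s{\left(q{\left(12,-7 \right)} \right)} - \left(\left(-5\right) \left(-7\right) 5 - -59784\right) = \left(16 - 7 + 12\right) \left(-5 + \left(16 - 7 + 12\right)\right) - \left(\left(-5\right) \left(-7\right) 5 - -59784\right) = 21 \left(-5 + 21\right) - \left(35 \cdot 5 + 59784\right) = 21 \cdot 16 - \left(175 + 59784\right) = 336 - 59959 = -59623$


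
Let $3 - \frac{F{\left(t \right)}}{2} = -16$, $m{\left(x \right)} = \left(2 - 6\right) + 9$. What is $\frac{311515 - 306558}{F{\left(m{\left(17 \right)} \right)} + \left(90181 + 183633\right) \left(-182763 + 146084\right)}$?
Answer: $- \frac{4957}{10043223668} \approx -4.9357 \cdot 10^{-7}$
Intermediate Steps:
$m{\left(x \right)} = 5$ ($m{\left(x \right)} = -4 + 9 = 5$)
$F{\left(t \right)} = 38$ ($F{\left(t \right)} = 6 - -32 = 6 + 32 = 38$)
$\frac{311515 - 306558}{F{\left(m{\left(17 \right)} \right)} + \left(90181 + 183633\right) \left(-182763 + 146084\right)} = \frac{311515 - 306558}{38 + \left(90181 + 183633\right) \left(-182763 + 146084\right)} = \frac{4957}{38 + 273814 \left(-36679\right)} = \frac{4957}{38 - 10043223706} = \frac{4957}{-10043223668} = 4957 \left(- \frac{1}{10043223668}\right) = - \frac{4957}{10043223668}$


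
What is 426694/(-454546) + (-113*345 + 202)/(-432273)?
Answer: -83409818972/98243981529 ≈ -0.84901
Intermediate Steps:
426694/(-454546) + (-113*345 + 202)/(-432273) = 426694*(-1/454546) + (-38985 + 202)*(-1/432273) = -213347/227273 - 38783*(-1/432273) = -213347/227273 + 38783/432273 = -83409818972/98243981529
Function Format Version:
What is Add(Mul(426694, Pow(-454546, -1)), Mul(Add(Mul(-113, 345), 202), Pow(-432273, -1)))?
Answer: Rational(-83409818972, 98243981529) ≈ -0.84901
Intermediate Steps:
Add(Mul(426694, Pow(-454546, -1)), Mul(Add(Mul(-113, 345), 202), Pow(-432273, -1))) = Add(Mul(426694, Rational(-1, 454546)), Mul(Add(-38985, 202), Rational(-1, 432273))) = Add(Rational(-213347, 227273), Mul(-38783, Rational(-1, 432273))) = Add(Rational(-213347, 227273), Rational(38783, 432273)) = Rational(-83409818972, 98243981529)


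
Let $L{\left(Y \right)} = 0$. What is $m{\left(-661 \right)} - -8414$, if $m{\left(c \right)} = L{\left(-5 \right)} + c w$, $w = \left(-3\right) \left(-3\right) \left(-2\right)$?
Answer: $20312$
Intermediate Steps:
$w = -18$ ($w = 9 \left(-2\right) = -18$)
$m{\left(c \right)} = - 18 c$ ($m{\left(c \right)} = 0 + c \left(-18\right) = 0 - 18 c = - 18 c$)
$m{\left(-661 \right)} - -8414 = \left(-18\right) \left(-661\right) - -8414 = 11898 + 8414 = 20312$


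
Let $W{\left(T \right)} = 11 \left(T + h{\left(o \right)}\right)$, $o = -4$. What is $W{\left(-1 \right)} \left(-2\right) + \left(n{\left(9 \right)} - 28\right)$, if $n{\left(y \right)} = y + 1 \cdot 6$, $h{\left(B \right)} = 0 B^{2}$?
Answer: $9$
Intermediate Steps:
$h{\left(B \right)} = 0$
$n{\left(y \right)} = 6 + y$ ($n{\left(y \right)} = y + 6 = 6 + y$)
$W{\left(T \right)} = 11 T$ ($W{\left(T \right)} = 11 \left(T + 0\right) = 11 T$)
$W{\left(-1 \right)} \left(-2\right) + \left(n{\left(9 \right)} - 28\right) = 11 \left(-1\right) \left(-2\right) + \left(\left(6 + 9\right) - 28\right) = \left(-11\right) \left(-2\right) + \left(15 - 28\right) = 22 - 13 = 9$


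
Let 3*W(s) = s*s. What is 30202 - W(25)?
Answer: 89981/3 ≈ 29994.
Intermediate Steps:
W(s) = s²/3 (W(s) = (s*s)/3 = s²/3)
30202 - W(25) = 30202 - 25²/3 = 30202 - 625/3 = 89981/3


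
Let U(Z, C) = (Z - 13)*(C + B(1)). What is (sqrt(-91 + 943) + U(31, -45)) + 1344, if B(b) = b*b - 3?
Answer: 498 + 2*sqrt(213) ≈ 527.19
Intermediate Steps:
B(b) = -3 + b**2 (B(b) = b**2 - 3 = -3 + b**2)
U(Z, C) = (-13 + Z)*(-2 + C) (U(Z, C) = (Z - 13)*(C + (-3 + 1**2)) = (-13 + Z)*(C + (-3 + 1)) = (-13 + Z)*(C - 2) = (-13 + Z)*(-2 + C))
(sqrt(-91 + 943) + U(31, -45)) + 1344 = (sqrt(-91 + 943) + (26 - 13*(-45) - 2*31 - 45*31)) + 1344 = (sqrt(852) + (26 + 585 - 62 - 1395)) + 1344 = (2*sqrt(213) - 846) + 1344 = (-846 + 2*sqrt(213)) + 1344 = 498 + 2*sqrt(213)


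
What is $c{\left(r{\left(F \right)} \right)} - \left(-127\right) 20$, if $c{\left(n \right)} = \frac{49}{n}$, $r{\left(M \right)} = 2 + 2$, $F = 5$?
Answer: $\frac{10209}{4} \approx 2552.3$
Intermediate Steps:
$r{\left(M \right)} = 4$
$c{\left(r{\left(F \right)} \right)} - \left(-127\right) 20 = \frac{49}{4} - \left(-127\right) 20 = 49 \cdot \frac{1}{4} - -2540 = \frac{49}{4} + 2540 = \frac{10209}{4}$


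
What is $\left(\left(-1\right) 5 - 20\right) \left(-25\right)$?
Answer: $625$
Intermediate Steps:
$\left(\left(-1\right) 5 - 20\right) \left(-25\right) = \left(-5 - 20\right) \left(-25\right) = \left(-25\right) \left(-25\right) = 625$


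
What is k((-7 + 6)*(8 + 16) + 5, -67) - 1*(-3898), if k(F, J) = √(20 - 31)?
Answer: 3898 + I*√11 ≈ 3898.0 + 3.3166*I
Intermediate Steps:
k(F, J) = I*√11 (k(F, J) = √(-11) = I*√11)
k((-7 + 6)*(8 + 16) + 5, -67) - 1*(-3898) = I*√11 - 1*(-3898) = I*√11 + 3898 = 3898 + I*√11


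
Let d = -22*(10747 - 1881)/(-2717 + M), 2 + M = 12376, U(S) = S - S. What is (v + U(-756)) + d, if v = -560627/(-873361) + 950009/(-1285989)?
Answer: -73373125338209810/3615363965034351 ≈ -20.295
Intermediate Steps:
U(S) = 0
M = 12374 (M = -2 + 12376 = 12374)
v = -108740655146/1123132639029 (v = -560627*(-1/873361) + 950009*(-1/1285989) = 560627/873361 - 950009/1285989 = -108740655146/1123132639029 ≈ -0.096819)
d = -195052/9657 (d = -22*(10747 - 1881)/(-2717 + 12374) = -195052/9657 ≈ -20.198)
(v + U(-756)) + d = (-108740655146/1123132639029 + 0) - 195052/9657 = -108740655146/1123132639029 - 195052/9657 = -73373125338209810/3615363965034351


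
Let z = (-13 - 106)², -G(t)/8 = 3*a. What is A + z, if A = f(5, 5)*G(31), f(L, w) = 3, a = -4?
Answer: 14449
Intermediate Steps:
G(t) = 96 (G(t) = -24*(-4) = -8*(-12) = 96)
z = 14161 (z = (-119)² = 14161)
A = 288 (A = 3*96 = 288)
A + z = 288 + 14161 = 14449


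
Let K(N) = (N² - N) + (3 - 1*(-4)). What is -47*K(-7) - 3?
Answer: -2964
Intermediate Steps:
K(N) = 7 + N² - N (K(N) = (N² - N) + (3 + 4) = (N² - N) + 7 = 7 + N² - N)
-47*K(-7) - 3 = -47*(7 + (-7)² - 1*(-7)) - 3 = -47*(7 + 49 + 7) - 3 = -47*63 - 3 = -2961 - 3 = -2964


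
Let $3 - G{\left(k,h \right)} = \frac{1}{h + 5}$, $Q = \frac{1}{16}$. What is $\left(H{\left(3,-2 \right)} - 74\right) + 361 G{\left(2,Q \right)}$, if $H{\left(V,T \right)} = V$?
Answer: $\frac{76196}{81} \approx 940.69$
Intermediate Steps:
$Q = \frac{1}{16} \approx 0.0625$
$G{\left(k,h \right)} = 3 - \frac{1}{5 + h}$ ($G{\left(k,h \right)} = 3 - \frac{1}{h + 5} = 3 - \frac{1}{5 + h}$)
$\left(H{\left(3,-2 \right)} - 74\right) + 361 G{\left(2,Q \right)} = \left(3 - 74\right) + 361 \frac{14 + 3 \cdot \frac{1}{16}}{5 + \frac{1}{16}} = \left(3 - 74\right) + 361 \frac{14 + \frac{3}{16}}{\frac{81}{16}} = -71 + 361 \cdot \frac{16}{81} \cdot \frac{227}{16} = -71 + 361 \cdot \frac{227}{81} = -71 + \frac{81947}{81} = \frac{76196}{81}$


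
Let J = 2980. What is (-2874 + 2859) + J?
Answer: 2965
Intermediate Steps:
(-2874 + 2859) + J = (-2874 + 2859) + 2980 = -15 + 2980 = 2965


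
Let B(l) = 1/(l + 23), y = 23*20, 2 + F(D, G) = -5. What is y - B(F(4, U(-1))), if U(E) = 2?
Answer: 7359/16 ≈ 459.94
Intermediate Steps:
F(D, G) = -7 (F(D, G) = -2 - 5 = -7)
y = 460
B(l) = 1/(23 + l)
y - B(F(4, U(-1))) = 460 - 1/(23 - 7) = 460 - 1/16 = 7359/16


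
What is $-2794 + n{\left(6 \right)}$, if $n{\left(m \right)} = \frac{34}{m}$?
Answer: $- \frac{8365}{3} \approx -2788.3$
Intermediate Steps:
$-2794 + n{\left(6 \right)} = -2794 + \frac{34}{6} = -2794 + 34 \cdot \frac{1}{6} = -2794 + \frac{17}{3} = - \frac{8365}{3}$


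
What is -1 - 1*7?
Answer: -8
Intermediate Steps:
-1 - 1*7 = -1 - 7 = -8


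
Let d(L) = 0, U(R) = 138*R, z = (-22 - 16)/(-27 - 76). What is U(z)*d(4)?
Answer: 0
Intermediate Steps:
z = 38/103 (z = -38/(-103) = -38*(-1/103) = 38/103 ≈ 0.36893)
U(z)*d(4) = (138*(38/103))*0 = (5244/103)*0 = 0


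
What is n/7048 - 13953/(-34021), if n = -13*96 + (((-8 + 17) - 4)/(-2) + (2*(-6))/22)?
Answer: 1227136385/5275160176 ≈ 0.23263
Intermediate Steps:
n = -27523/22 (n = -1248 + ((9 - 4)*(-½) - 12*1/22) = -1248 + (5*(-½) - 6/11) = -1248 + (-5/2 - 6/11) = -1248 - 67/22 = -27523/22 ≈ -1251.0)
n/7048 - 13953/(-34021) = -27523/22/7048 - 13953/(-34021) = -27523/22*1/7048 - 13953*(-1/34021) = -27523/155056 + 13953/34021 = 1227136385/5275160176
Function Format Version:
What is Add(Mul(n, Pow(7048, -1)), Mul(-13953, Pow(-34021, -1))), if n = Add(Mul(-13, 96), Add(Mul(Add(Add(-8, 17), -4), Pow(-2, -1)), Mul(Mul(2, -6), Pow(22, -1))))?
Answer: Rational(1227136385, 5275160176) ≈ 0.23263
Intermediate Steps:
n = Rational(-27523, 22) (n = Add(-1248, Add(Mul(Add(9, -4), Rational(-1, 2)), Mul(-12, Rational(1, 22)))) = Add(-1248, Add(Mul(5, Rational(-1, 2)), Rational(-6, 11))) = Add(-1248, Add(Rational(-5, 2), Rational(-6, 11))) = Add(-1248, Rational(-67, 22)) = Rational(-27523, 22) ≈ -1251.0)
Add(Mul(n, Pow(7048, -1)), Mul(-13953, Pow(-34021, -1))) = Add(Mul(Rational(-27523, 22), Pow(7048, -1)), Mul(-13953, Pow(-34021, -1))) = Add(Mul(Rational(-27523, 22), Rational(1, 7048)), Mul(-13953, Rational(-1, 34021))) = Add(Rational(-27523, 155056), Rational(13953, 34021)) = Rational(1227136385, 5275160176)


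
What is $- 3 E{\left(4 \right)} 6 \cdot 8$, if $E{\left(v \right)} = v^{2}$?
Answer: $-2304$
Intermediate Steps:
$- 3 E{\left(4 \right)} 6 \cdot 8 = - 3 \cdot 4^{2} \cdot 6 \cdot 8 = - 3 \cdot 16 \cdot 6 \cdot 8 = - 3 \cdot 96 \cdot 8 = \left(-3\right) 768 = -2304$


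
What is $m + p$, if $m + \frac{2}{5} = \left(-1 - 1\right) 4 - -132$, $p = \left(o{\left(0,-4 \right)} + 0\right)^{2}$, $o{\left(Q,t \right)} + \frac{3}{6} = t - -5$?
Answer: $\frac{2477}{20} \approx 123.85$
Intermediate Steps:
$o{\left(Q,t \right)} = \frac{9}{2} + t$ ($o{\left(Q,t \right)} = - \frac{1}{2} + \left(t - -5\right) = - \frac{1}{2} + \left(t + 5\right) = - \frac{1}{2} + \left(5 + t\right) = \frac{9}{2} + t$)
$p = \frac{1}{4}$ ($p = \left(\left(\frac{9}{2} - 4\right) + 0\right)^{2} = \left(\frac{1}{2} + 0\right)^{2} = \left(\frac{1}{2}\right)^{2} = \frac{1}{4} \approx 0.25$)
$m = \frac{618}{5}$ ($m = - \frac{2}{5} + \left(\left(-1 - 1\right) 4 - -132\right) = - \frac{2}{5} + \left(\left(-2\right) 4 + 132\right) = - \frac{2}{5} + \left(-8 + 132\right) = - \frac{2}{5} + 124 = \frac{618}{5} \approx 123.6$)
$m + p = \frac{618}{5} + \frac{1}{4} = \frac{2477}{20}$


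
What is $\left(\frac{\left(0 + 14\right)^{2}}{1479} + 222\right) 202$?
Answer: $\frac{66363868}{1479} \approx 44871.0$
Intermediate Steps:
$\left(\frac{\left(0 + 14\right)^{2}}{1479} + 222\right) 202 = \left(14^{2} \cdot \frac{1}{1479} + 222\right) 202 = \left(196 \cdot \frac{1}{1479} + 222\right) 202 = \left(\frac{196}{1479} + 222\right) 202 = \frac{328534}{1479} \cdot 202 = \frac{66363868}{1479}$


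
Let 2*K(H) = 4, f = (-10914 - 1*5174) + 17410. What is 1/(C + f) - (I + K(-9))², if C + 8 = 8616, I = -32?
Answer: -8936999/9930 ≈ -900.00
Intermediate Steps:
f = 1322 (f = (-10914 - 5174) + 17410 = -16088 + 17410 = 1322)
K(H) = 2 (K(H) = (½)*4 = 2)
C = 8608 (C = -8 + 8616 = 8608)
1/(C + f) - (I + K(-9))² = 1/(8608 + 1322) - (-32 + 2)² = 1/9930 - 1*(-30)² = 1/9930 - 1*900 = 1/9930 - 900 = -8936999/9930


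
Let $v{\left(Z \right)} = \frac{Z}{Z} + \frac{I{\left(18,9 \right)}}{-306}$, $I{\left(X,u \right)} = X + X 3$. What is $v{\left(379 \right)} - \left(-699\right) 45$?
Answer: $\frac{534748}{17} \approx 31456.0$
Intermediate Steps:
$I{\left(X,u \right)} = 4 X$ ($I{\left(X,u \right)} = X + 3 X = 4 X$)
$v{\left(Z \right)} = \frac{13}{17}$ ($v{\left(Z \right)} = \frac{Z}{Z} + \frac{4 \cdot 18}{-306} = 1 + 72 \left(- \frac{1}{306}\right) = 1 - \frac{4}{17} = \frac{13}{17}$)
$v{\left(379 \right)} - \left(-699\right) 45 = \frac{13}{17} - \left(-699\right) 45 = \frac{13}{17} - -31455 = \frac{13}{17} + 31455 = \frac{534748}{17}$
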